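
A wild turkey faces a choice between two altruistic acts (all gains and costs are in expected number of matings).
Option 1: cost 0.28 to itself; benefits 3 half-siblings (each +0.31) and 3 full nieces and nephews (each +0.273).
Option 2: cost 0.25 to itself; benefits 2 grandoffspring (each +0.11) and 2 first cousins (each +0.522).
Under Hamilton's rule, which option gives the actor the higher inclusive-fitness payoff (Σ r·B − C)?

Option 1

Option 1: r to a half-sibling = 0.25.
Option 1: r to a full niece or nephew = 0.25.
Option 1: Σ r·B − C = (3·0.25·0.31 + 3·0.25·0.273) − 0.28 = 0.15725.
Option 2: r to a grandoffspring = 0.25.
Option 2: r to a first cousin = 0.125.
Option 2: Σ r·B − C = (2·0.25·0.11 + 2·0.125·0.522) − 0.25 = -0.0645.
Option 1 has the higher net inclusive-fitness payoff.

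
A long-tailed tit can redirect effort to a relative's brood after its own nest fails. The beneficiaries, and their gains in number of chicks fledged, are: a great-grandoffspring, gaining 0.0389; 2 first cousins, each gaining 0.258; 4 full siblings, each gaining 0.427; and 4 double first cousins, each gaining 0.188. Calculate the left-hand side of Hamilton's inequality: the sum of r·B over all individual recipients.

r to a great-grandoffspring = 1/8 (three parent–offspring links: r = (1/2)^3 = 1/8).
r to a first cousin = 1/8 (first cousins share one grandparent pair — two paths of length 4: r = 2·(1/2)^4 = 1/8).
r to a full sibling = 0.5 (full sibs share both parents — two paths of length 2: r = 2·(1/2)^2 = 1/2).
r to a double first cousin = 0.25 (double first cousins share both grandparent pairs — four paths of length 4: r = 4·(1/2)^4 = 1/4).
Summing one r·B term per recipient: 1·0.125·0.0389 + 2·0.125·0.258 + 4·0.5·0.427 + 4·0.25·0.188 = 1.1113625.

1.1113625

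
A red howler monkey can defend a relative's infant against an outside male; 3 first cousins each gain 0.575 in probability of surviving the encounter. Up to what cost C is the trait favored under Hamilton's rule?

0.215625

r to a first cousin = 0.125 (first cousins share one grandparent pair — two paths of length 4: r = 2·(1/2)^4 = 1/8).
Hamilton's rule: n·r·B > C, so the trait is favored while C < n·r·B = 3·0.125·0.575 = 0.215625.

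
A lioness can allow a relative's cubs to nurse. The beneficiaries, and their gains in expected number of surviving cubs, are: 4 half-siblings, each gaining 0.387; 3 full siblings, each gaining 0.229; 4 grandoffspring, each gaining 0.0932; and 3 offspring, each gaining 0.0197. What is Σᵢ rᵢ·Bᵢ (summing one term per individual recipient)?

r to a half-sibling = 1/4 (half-sibs share one parent — one path of length 2: r = (1/2)^2 = 1/4).
r to a full sibling = 1/2 (full sibs share both parents — two paths of length 2: r = 2·(1/2)^2 = 1/2).
r to a grandoffspring = 0.25 (two parent–offspring links: r = (1/2)^2 = 1/4).
r to an offspring = 1/2 (one parent–offspring link: r = (1/2)^1 = 1/2).
Summing one r·B term per recipient: 4·0.25·0.387 + 3·0.5·0.229 + 4·0.25·0.0932 + 3·0.5·0.0197 = 0.85325.

0.85325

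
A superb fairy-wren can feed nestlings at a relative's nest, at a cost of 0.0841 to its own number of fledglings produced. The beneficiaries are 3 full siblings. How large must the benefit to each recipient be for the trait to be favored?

r to a full sibling = 1/2 (full sibs share both parents — two paths of length 2: r = 2·(1/2)^2 = 1/2).
Hamilton's rule with n recipients of equal r: n·r·B > C, so B > C/(n·r) = 0.0841/(3·0.5) = 0.0561.

0.0561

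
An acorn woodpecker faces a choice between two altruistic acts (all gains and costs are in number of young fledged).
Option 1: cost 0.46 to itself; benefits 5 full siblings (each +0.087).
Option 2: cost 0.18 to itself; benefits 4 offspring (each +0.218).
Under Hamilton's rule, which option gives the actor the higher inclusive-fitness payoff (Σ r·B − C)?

Option 2

Option 1: r to a full sibling = 0.5.
Option 1: Σ r·B − C = (5·0.5·0.087) − 0.46 = -0.2425.
Option 2: r to an offspring = 0.5.
Option 2: Σ r·B − C = (4·0.5·0.218) − 0.18 = 0.256.
Option 2 has the higher net inclusive-fitness payoff.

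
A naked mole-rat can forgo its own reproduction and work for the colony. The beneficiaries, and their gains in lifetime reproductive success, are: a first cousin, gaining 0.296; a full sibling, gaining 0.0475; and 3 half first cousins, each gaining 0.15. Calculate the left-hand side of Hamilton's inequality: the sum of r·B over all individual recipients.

r to a first cousin = 1/8 (first cousins share one grandparent pair — two paths of length 4: r = 2·(1/2)^4 = 1/8).
r to a full sibling = 0.5 (full sibs share both parents — two paths of length 2: r = 2·(1/2)^2 = 1/2).
r to a half first cousin = 1/16 (half first cousins share one grandparent — one path of length 4: r = (1/2)^4 = 1/16).
Summing one r·B term per recipient: 1·0.125·0.296 + 1·0.5·0.0475 + 3·0.0625·0.15 = 0.088875.

0.088875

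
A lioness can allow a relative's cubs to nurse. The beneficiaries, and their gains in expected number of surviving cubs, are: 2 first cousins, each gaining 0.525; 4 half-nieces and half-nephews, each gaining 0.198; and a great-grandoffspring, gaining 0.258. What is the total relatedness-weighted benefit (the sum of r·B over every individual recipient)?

0.2625

r to a first cousin = 1/8 (first cousins share one grandparent pair — two paths of length 4: r = 2·(1/2)^4 = 1/8).
r to a half-niece or half-nephew = 0.125 (half-aunt/uncle↔niece/nephew: one path of length 3: r = (1/2)^3 = 1/8).
r to a great-grandoffspring = 1/8 (three parent–offspring links: r = (1/2)^3 = 1/8).
Summing one r·B term per recipient: 2·0.125·0.525 + 4·0.125·0.198 + 1·0.125·0.258 = 0.2625.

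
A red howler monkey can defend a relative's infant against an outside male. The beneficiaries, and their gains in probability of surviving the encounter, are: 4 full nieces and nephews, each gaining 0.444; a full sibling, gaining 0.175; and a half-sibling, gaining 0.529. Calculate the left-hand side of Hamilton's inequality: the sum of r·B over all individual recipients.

0.66375

r to a full niece or nephew = 1/4 (full aunt/uncle↔niece/nephew: two paths of length 3 through the shared grandparent pair: r = 2·(1/2)^3 = 1/4).
r to a full sibling = 1/2 (full sibs share both parents — two paths of length 2: r = 2·(1/2)^2 = 1/2).
r to a half-sibling = 0.25 (half-sibs share one parent — one path of length 2: r = (1/2)^2 = 1/4).
Summing one r·B term per recipient: 4·0.25·0.444 + 1·0.5·0.175 + 1·0.25·0.529 = 0.66375.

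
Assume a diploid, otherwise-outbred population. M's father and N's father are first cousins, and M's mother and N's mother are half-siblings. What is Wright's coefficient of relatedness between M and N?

Wright's path rule: contributions from independent ancestry routes add.
M and N are related in two ways: second cousins through their fathers (r = 1/32) and half first cousins through their mothers (r = 1/16).
r = 1/32 + 1/16 = 0.09375.

0.09375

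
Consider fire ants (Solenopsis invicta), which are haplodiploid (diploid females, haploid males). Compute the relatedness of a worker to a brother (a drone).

0.25

Her haploid brother carries none of their father's genes and a random half of their mother's genome; that half matches the maternal half of her own genome with probability 1/2: r = 1/2 · 1/2 = 1/4.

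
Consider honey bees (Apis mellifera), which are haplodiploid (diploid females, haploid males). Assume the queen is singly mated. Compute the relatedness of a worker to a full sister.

0.75

Haplodiploid full sisters inherit their father's entire haploid genome identically (contributing 1/2) and on average half of their mother's contribution (1/2 · 1/2 = 1/4); r = 1/2 + 1/4 = 3/4.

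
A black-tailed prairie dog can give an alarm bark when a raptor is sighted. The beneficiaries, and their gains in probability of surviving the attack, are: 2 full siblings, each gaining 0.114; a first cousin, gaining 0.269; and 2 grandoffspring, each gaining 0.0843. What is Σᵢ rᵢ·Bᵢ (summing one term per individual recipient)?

r to a full sibling = 0.5 (full sibs share both parents — two paths of length 2: r = 2·(1/2)^2 = 1/2).
r to a first cousin = 1/8 (first cousins share one grandparent pair — two paths of length 4: r = 2·(1/2)^4 = 1/8).
r to a grandoffspring = 0.25 (two parent–offspring links: r = (1/2)^2 = 1/4).
Summing one r·B term per recipient: 2·0.5·0.114 + 1·0.125·0.269 + 2·0.25·0.0843 = 0.189775.

0.189775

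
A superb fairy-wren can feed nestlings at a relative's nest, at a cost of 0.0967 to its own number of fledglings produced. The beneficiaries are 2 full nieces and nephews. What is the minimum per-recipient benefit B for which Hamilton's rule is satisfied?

0.1934

r to a full niece or nephew = 0.25 (full aunt/uncle↔niece/nephew: two paths of length 3 through the shared grandparent pair: r = 2·(1/2)^3 = 1/4).
Hamilton's rule with n recipients of equal r: n·r·B > C, so B > C/(n·r) = 0.0967/(2·0.25) = 0.1934.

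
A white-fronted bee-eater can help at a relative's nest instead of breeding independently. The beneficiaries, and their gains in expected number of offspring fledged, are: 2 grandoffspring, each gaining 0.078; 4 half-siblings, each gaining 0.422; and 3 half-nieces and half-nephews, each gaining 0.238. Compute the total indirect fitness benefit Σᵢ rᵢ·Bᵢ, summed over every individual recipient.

r to a grandoffspring = 0.25 (two parent–offspring links: r = (1/2)^2 = 1/4).
r to a half-sibling = 1/4 (half-sibs share one parent — one path of length 2: r = (1/2)^2 = 1/4).
r to a half-niece or half-nephew = 0.125 (half-aunt/uncle↔niece/nephew: one path of length 3: r = (1/2)^3 = 1/8).
Summing one r·B term per recipient: 2·0.25·0.078 + 4·0.25·0.422 + 3·0.125·0.238 = 0.55025.

0.55025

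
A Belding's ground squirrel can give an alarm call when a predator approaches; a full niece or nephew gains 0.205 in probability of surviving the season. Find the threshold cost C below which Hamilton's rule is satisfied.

0.05125

r to a full niece or nephew = 0.25 (full aunt/uncle↔niece/nephew: two paths of length 3 through the shared grandparent pair: r = 2·(1/2)^3 = 1/4).
Hamilton's rule: n·r·B > C, so the trait is favored while C < n·r·B = 1·0.25·0.205 = 0.05125.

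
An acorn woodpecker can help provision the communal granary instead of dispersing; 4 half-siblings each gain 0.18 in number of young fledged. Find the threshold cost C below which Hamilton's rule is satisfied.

r to a half-sibling = 1/4 (half-sibs share one parent — one path of length 2: r = (1/2)^2 = 1/4).
Hamilton's rule: n·r·B > C, so the trait is favored while C < n·r·B = 4·0.25·0.18 = 0.18.

0.18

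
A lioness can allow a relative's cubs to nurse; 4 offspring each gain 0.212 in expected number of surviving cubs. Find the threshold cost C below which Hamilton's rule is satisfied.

0.424

r to an offspring = 0.5 (one parent–offspring link: r = (1/2)^1 = 1/2).
Hamilton's rule: n·r·B > C, so the trait is favored while C < n·r·B = 4·0.5·0.212 = 0.424.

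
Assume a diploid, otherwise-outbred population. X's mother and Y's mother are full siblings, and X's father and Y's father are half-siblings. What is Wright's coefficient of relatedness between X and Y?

Independent pedigree routes through distinct common ancestors add.
X and Y are related in two ways: first cousins through their mothers (r = 1/8) and half first cousins through their fathers (r = 1/16).
r = 1/8 + 1/16 = 3/16 = 0.1875.

0.1875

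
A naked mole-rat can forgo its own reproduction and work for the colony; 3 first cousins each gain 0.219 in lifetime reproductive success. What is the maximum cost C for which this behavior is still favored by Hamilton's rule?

0.082125

r to a first cousin = 1/8 (first cousins share one grandparent pair — two paths of length 4: r = 2·(1/2)^4 = 1/8).
Hamilton's rule: n·r·B > C, so the trait is favored while C < n·r·B = 3·0.125·0.219 = 0.082125.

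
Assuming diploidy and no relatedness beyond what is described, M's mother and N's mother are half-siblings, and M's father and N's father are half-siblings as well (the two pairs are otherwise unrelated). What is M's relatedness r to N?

Relatedness sums over independent paths through distinct common ancestors.
M and N are related in two ways: half first cousins through their mothers (r = 1/16) and half first cousins through their fathers (r = 1/16).
r = 1/16 + 1/16 = 0.125.

0.125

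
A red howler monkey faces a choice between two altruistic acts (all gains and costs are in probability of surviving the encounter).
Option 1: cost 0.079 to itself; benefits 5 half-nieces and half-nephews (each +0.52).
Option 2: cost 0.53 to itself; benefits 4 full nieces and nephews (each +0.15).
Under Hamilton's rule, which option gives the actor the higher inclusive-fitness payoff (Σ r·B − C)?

Option 1

Option 1: r to a half-niece or half-nephew = 0.125.
Option 1: Σ r·B − C = (5·0.125·0.52) − 0.079 = 0.246.
Option 2: r to a full niece or nephew = 0.25.
Option 2: Σ r·B − C = (4·0.25·0.15) − 0.53 = -0.38.
Option 1 has the higher net inclusive-fitness payoff.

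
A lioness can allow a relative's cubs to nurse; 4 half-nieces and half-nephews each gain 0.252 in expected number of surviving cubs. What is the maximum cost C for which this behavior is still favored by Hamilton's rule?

0.126

r to a half-niece or half-nephew = 1/8 (half-aunt/uncle↔niece/nephew: one path of length 3: r = (1/2)^3 = 1/8).
Hamilton's rule: n·r·B > C, so the trait is favored while C < n·r·B = 4·0.125·0.252 = 0.126.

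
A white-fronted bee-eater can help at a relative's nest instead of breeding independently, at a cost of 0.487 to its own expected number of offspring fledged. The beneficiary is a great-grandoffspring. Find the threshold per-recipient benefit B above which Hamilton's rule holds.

r to a great-grandoffspring = 0.125 (three parent–offspring links: r = (1/2)^3 = 1/8).
Hamilton's rule with n recipients of equal r: n·r·B > C, so B > C/(n·r) = 0.487/(1·0.125) = 3.896.

3.896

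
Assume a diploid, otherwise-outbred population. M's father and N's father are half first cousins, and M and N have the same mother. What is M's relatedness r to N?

0.265625

Wright's path rule: contributions from independent ancestry routes add.
M and N are related in two ways: half second cousins through their fathers (r = 1/64) and half-sibs through their shared mother (r = 1/4).
r = 1/64 + 1/4 = 17/64 = 0.265625.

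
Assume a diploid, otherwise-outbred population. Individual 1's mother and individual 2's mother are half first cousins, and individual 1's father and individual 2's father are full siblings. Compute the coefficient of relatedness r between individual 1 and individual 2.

With two independent routes of shared ancestry, r is the sum of the two contributions.
Individual 1 and individual 2 are related in two ways: half second cousins through their mothers (r = 1/64) and first cousins through their fathers (r = 1/8).
r = 1/64 + 1/8 = 9/64 = 0.140625.

0.140625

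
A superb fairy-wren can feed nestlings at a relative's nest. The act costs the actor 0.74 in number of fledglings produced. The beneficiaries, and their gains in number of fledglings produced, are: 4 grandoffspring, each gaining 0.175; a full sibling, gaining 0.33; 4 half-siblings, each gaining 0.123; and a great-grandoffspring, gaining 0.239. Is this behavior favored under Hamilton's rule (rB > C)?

No

Hamilton's rule: the trait is favored when the sum of r·B over every recipient exceeds the actor's cost C.
r to a grandoffspring = 1/4 (two parent–offspring links: r = (1/2)^2 = 1/4).
r to a full sibling = 1/2 (full sibs share both parents — two paths of length 2: r = 2·(1/2)^2 = 1/2).
r to a half-sibling = 1/4 (half-sibs share one parent — one path of length 2: r = (1/2)^2 = 1/4).
r to a great-grandoffspring = 0.125 (three parent–offspring links: r = (1/2)^3 = 1/8).
Summing one r·B term per recipient: 4·0.25·0.175 + 1·0.5·0.33 + 4·0.25·0.123 + 1·0.125·0.239 = 0.492875.
0.492875 < 0.74: the indirect benefit is less than the cost.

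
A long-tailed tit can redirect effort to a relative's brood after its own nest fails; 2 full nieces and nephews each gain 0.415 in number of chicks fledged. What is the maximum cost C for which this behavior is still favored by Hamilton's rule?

r to a full niece or nephew = 1/4 (full aunt/uncle↔niece/nephew: two paths of length 3 through the shared grandparent pair: r = 2·(1/2)^3 = 1/4).
Hamilton's rule: n·r·B > C, so the trait is favored while C < n·r·B = 2·0.25·0.415 = 0.2075.

0.2075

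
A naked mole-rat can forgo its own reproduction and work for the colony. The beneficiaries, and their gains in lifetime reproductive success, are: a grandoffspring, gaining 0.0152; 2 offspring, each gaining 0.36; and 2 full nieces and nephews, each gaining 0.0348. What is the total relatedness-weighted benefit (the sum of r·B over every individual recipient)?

0.3812

r to a grandoffspring = 1/4 (two parent–offspring links: r = (1/2)^2 = 1/4).
r to an offspring = 1/2 (one parent–offspring link: r = (1/2)^1 = 1/2).
r to a full niece or nephew = 0.25 (full aunt/uncle↔niece/nephew: two paths of length 3 through the shared grandparent pair: r = 2·(1/2)^3 = 1/4).
Summing one r·B term per recipient: 1·0.25·0.0152 + 2·0.5·0.36 + 2·0.25·0.0348 = 0.3812.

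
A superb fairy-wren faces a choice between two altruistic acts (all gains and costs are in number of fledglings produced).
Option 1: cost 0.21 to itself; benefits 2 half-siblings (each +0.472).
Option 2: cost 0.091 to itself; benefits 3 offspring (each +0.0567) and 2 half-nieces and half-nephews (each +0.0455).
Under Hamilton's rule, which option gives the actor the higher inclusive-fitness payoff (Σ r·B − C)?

Option 1

Option 1: r to a half-sibling = 0.25.
Option 1: Σ r·B − C = (2·0.25·0.472) − 0.21 = 0.026.
Option 2: r to an offspring = 0.5.
Option 2: r to a half-niece or half-nephew = 0.125.
Option 2: Σ r·B − C = (3·0.5·0.0567 + 2·0.125·0.0455) − 0.091 = 0.005425.
Option 1 has the higher net inclusive-fitness payoff.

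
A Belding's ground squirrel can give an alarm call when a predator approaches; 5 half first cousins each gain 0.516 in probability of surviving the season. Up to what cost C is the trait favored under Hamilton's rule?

r to a half first cousin = 1/16 (half first cousins share one grandparent — one path of length 4: r = (1/2)^4 = 1/16).
Hamilton's rule: n·r·B > C, so the trait is favored while C < n·r·B = 5·0.0625·0.516 = 0.16125.

0.16125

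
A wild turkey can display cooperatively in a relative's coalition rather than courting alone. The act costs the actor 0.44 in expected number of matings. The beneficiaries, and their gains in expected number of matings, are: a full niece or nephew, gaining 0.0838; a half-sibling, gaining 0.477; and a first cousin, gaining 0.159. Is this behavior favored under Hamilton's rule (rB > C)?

Hamilton's rule: the trait is favored when the sum of r·B over every recipient exceeds the actor's cost C.
r to a full niece or nephew = 1/4 (full aunt/uncle↔niece/nephew: two paths of length 3 through the shared grandparent pair: r = 2·(1/2)^3 = 1/4).
r to a half-sibling = 0.25 (half-sibs share one parent — one path of length 2: r = (1/2)^2 = 1/4).
r to a first cousin = 0.125 (first cousins share one grandparent pair — two paths of length 4: r = 2·(1/2)^4 = 1/8).
Summing one r·B term per recipient: 1·0.25·0.0838 + 1·0.25·0.477 + 1·0.125·0.159 = 0.160075.
0.160075 < 0.44: the indirect benefit is less than the cost.

No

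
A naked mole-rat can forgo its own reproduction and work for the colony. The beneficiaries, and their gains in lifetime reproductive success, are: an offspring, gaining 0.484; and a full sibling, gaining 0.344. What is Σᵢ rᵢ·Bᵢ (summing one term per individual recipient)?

0.414

r to an offspring = 0.5 (one parent–offspring link: r = (1/2)^1 = 1/2).
r to a full sibling = 0.5 (full sibs share both parents — two paths of length 2: r = 2·(1/2)^2 = 1/2).
Summing one r·B term per recipient: 1·0.5·0.484 + 1·0.5·0.344 = 0.414.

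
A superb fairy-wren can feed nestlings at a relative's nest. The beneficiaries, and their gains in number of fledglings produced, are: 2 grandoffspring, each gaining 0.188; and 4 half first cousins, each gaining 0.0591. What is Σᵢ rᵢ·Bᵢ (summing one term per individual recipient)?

0.108775

r to a grandoffspring = 1/4 (two parent–offspring links: r = (1/2)^2 = 1/4).
r to a half first cousin = 0.0625 (half first cousins share one grandparent — one path of length 4: r = (1/2)^4 = 1/16).
Summing one r·B term per recipient: 2·0.25·0.188 + 4·0.0625·0.0591 = 0.108775.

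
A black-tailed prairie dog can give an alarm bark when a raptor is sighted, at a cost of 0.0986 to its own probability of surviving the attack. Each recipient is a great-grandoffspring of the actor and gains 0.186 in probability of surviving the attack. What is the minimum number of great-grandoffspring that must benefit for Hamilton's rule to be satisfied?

r to a great-grandoffspring = 0.125 (three parent–offspring links: r = (1/2)^3 = 1/8).
Hamilton's rule: n·r·B > C  ⇒  n > C/(r·B) = 0.0986/(0.125·0.186) = 4.241.
The smallest integer exceeding 4.241 is 5.

5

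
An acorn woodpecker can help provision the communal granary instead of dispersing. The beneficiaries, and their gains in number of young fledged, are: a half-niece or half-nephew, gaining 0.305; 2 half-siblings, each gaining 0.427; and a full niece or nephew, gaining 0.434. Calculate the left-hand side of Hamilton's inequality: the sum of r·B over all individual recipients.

r to a half-niece or half-nephew = 0.125 (half-aunt/uncle↔niece/nephew: one path of length 3: r = (1/2)^3 = 1/8).
r to a half-sibling = 0.25 (half-sibs share one parent — one path of length 2: r = (1/2)^2 = 1/4).
r to a full niece or nephew = 1/4 (full aunt/uncle↔niece/nephew: two paths of length 3 through the shared grandparent pair: r = 2·(1/2)^3 = 1/4).
Summing one r·B term per recipient: 1·0.125·0.305 + 2·0.25·0.427 + 1·0.25·0.434 = 0.360125.

0.360125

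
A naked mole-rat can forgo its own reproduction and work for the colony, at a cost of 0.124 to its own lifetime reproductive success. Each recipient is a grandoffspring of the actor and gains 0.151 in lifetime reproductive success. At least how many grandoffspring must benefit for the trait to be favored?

4

r to a grandoffspring = 1/4 (two parent–offspring links: r = (1/2)^2 = 1/4).
Hamilton's rule: n·r·B > C  ⇒  n > C/(r·B) = 0.124/(0.25·0.151) = 3.285.
The smallest integer exceeding 3.285 is 4.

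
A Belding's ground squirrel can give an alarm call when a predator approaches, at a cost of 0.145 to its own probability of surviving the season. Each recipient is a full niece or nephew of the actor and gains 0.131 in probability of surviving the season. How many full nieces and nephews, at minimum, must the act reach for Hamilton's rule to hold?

5

r to a full niece or nephew = 1/4 (full aunt/uncle↔niece/nephew: two paths of length 3 through the shared grandparent pair: r = 2·(1/2)^3 = 1/4).
Hamilton's rule: n·r·B > C  ⇒  n > C/(r·B) = 0.145/(0.25·0.131) = 4.427.
The smallest integer exceeding 4.427 is 5.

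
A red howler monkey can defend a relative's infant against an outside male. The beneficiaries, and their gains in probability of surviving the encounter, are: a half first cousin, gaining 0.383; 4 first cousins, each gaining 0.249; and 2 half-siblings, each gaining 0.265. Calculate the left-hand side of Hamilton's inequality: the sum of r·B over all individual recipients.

0.2809375

r to a half first cousin = 0.0625 (half first cousins share one grandparent — one path of length 4: r = (1/2)^4 = 1/16).
r to a first cousin = 0.125 (first cousins share one grandparent pair — two paths of length 4: r = 2·(1/2)^4 = 1/8).
r to a half-sibling = 0.25 (half-sibs share one parent — one path of length 2: r = (1/2)^2 = 1/4).
Summing one r·B term per recipient: 1·0.0625·0.383 + 4·0.125·0.249 + 2·0.25·0.265 = 0.2809375.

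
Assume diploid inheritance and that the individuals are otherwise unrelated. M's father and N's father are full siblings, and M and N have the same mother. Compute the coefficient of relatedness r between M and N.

Independent pedigree routes through distinct common ancestors add.
M and N are related in two ways: first cousins through their fathers (r = 1/8) and half-sibs through their shared mother (r = 1/4).
r = 1/8 + 1/4 = 0.375.

0.375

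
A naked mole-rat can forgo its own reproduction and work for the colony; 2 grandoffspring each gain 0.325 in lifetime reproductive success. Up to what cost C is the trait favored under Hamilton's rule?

0.1625

r to a grandoffspring = 1/4 (two parent–offspring links: r = (1/2)^2 = 1/4).
Hamilton's rule: n·r·B > C, so the trait is favored while C < n·r·B = 2·0.25·0.325 = 0.1625.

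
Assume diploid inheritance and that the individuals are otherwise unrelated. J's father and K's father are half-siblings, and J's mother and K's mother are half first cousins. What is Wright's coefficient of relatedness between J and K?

With two independent routes of shared ancestry, r is the sum of the two contributions.
J and K are related in two ways: half first cousins through their fathers (r = 1/16) and half second cousins through their mothers (r = 1/64).
r = 1/16 + 1/64 = 5/64 = 0.078125.

0.078125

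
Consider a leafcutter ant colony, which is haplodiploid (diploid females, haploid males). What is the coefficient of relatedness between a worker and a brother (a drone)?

0.25

Her haploid brother carries none of their father's genes and a random half of their mother's genome; that half matches the maternal half of her own genome with probability 1/2: r = 1/2 · 1/2 = 1/4.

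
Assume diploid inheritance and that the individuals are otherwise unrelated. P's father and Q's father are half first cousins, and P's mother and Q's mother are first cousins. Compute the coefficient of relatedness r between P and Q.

0.046875

With two independent routes of shared ancestry, r is the sum of the two contributions.
P and Q are related in two ways: half second cousins through their fathers (r = 1/64) and second cousins through their mothers (r = 1/32).
r = 1/64 + 1/32 = 0.046875.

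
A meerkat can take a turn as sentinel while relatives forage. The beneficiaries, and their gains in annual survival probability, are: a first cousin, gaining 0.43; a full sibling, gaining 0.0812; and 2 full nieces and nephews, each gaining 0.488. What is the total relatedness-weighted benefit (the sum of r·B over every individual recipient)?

0.33835

r to a first cousin = 1/8 (first cousins share one grandparent pair — two paths of length 4: r = 2·(1/2)^4 = 1/8).
r to a full sibling = 1/2 (full sibs share both parents — two paths of length 2: r = 2·(1/2)^2 = 1/2).
r to a full niece or nephew = 1/4 (full aunt/uncle↔niece/nephew: two paths of length 3 through the shared grandparent pair: r = 2·(1/2)^3 = 1/4).
Summing one r·B term per recipient: 1·0.125·0.43 + 1·0.5·0.0812 + 2·0.25·0.488 = 0.33835.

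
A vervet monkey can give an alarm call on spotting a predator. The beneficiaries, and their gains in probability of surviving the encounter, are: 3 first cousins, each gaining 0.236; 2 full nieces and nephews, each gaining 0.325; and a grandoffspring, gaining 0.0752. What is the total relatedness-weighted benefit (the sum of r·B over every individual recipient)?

0.2698

r to a first cousin = 1/8 (first cousins share one grandparent pair — two paths of length 4: r = 2·(1/2)^4 = 1/8).
r to a full niece or nephew = 1/4 (full aunt/uncle↔niece/nephew: two paths of length 3 through the shared grandparent pair: r = 2·(1/2)^3 = 1/4).
r to a grandoffspring = 1/4 (two parent–offspring links: r = (1/2)^2 = 1/4).
Summing one r·B term per recipient: 3·0.125·0.236 + 2·0.25·0.325 + 1·0.25·0.0752 = 0.2698.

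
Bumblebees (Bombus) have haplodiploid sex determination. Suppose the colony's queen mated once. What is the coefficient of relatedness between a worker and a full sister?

Haplodiploid full sisters inherit their father's entire haploid genome identically (contributing 1/2) and on average half of their mother's contribution (1/2 · 1/2 = 1/4); r = 1/2 + 1/4 = 3/4.

0.75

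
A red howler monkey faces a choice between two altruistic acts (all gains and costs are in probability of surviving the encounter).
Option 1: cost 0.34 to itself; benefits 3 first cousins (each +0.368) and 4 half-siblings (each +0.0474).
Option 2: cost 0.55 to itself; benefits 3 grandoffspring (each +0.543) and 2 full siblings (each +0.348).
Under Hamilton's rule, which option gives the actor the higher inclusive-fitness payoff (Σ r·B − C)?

Option 1: r to a first cousin = 0.125.
Option 1: r to a half-sibling = 0.25.
Option 1: Σ r·B − C = (3·0.125·0.368 + 4·0.25·0.0474) − 0.34 = -0.1546.
Option 2: r to a grandoffspring = 0.25.
Option 2: r to a full sibling = 0.5.
Option 2: Σ r·B − C = (3·0.25·0.543 + 2·0.5·0.348) − 0.55 = 0.20525.
Option 2 has the higher net inclusive-fitness payoff.

Option 2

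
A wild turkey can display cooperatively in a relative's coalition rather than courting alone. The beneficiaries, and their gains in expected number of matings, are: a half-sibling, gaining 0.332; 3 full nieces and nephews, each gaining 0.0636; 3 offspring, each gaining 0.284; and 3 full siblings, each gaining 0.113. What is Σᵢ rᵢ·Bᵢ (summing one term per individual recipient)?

0.7262

r to a half-sibling = 0.25 (half-sibs share one parent — one path of length 2: r = (1/2)^2 = 1/4).
r to a full niece or nephew = 0.25 (full aunt/uncle↔niece/nephew: two paths of length 3 through the shared grandparent pair: r = 2·(1/2)^3 = 1/4).
r to an offspring = 0.5 (one parent–offspring link: r = (1/2)^1 = 1/2).
r to a full sibling = 1/2 (full sibs share both parents — two paths of length 2: r = 2·(1/2)^2 = 1/2).
Summing one r·B term per recipient: 1·0.25·0.332 + 3·0.25·0.0636 + 3·0.5·0.284 + 3·0.5·0.113 = 0.7262.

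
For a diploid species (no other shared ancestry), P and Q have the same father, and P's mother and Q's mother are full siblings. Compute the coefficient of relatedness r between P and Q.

0.375

Relatedness sums over independent paths through distinct common ancestors.
P and Q are related in two ways: half-sibs through their shared father (r = 1/4) and first cousins through their mothers (r = 1/8).
r = 1/4 + 1/8 = 3/8 = 0.375.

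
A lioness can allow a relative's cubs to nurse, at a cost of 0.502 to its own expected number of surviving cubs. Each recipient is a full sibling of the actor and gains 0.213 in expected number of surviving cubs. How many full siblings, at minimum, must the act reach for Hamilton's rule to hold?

r to a full sibling = 1/2 (full sibs share both parents — two paths of length 2: r = 2·(1/2)^2 = 1/2).
Hamilton's rule: n·r·B > C  ⇒  n > C/(r·B) = 0.502/(0.5·0.213) = 4.714.
The smallest integer exceeding 4.714 is 5.

5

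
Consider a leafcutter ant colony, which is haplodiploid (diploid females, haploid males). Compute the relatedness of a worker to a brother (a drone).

Her haploid brother carries none of their father's genes and a random half of their mother's genome; that half matches the maternal half of her own genome with probability 1/2: r = 1/2 · 1/2 = 1/4.

0.25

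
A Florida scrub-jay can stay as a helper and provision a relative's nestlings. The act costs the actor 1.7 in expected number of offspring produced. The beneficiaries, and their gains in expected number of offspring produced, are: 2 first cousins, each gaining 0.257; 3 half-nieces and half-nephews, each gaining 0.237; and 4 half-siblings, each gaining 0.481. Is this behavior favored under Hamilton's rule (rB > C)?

Hamilton's rule: the trait is favored when the sum of r·B over every recipient exceeds the actor's cost C.
r to a first cousin = 1/8 (first cousins share one grandparent pair — two paths of length 4: r = 2·(1/2)^4 = 1/8).
r to a half-niece or half-nephew = 0.125 (half-aunt/uncle↔niece/nephew: one path of length 3: r = (1/2)^3 = 1/8).
r to a half-sibling = 1/4 (half-sibs share one parent — one path of length 2: r = (1/2)^2 = 1/4).
Summing one r·B term per recipient: 2·0.125·0.257 + 3·0.125·0.237 + 4·0.25·0.481 = 0.634125.
0.634125 < 1.7: the indirect benefit is less than the cost.

No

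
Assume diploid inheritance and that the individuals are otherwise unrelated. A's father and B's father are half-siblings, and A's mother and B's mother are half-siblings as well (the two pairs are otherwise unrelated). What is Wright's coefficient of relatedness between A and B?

0.125

Wright's path rule: contributions from independent ancestry routes add.
A and B are related in two ways: half first cousins through their fathers (r = 1/16) and half first cousins through their mothers (r = 1/16).
r = 1/16 + 1/16 = 0.125.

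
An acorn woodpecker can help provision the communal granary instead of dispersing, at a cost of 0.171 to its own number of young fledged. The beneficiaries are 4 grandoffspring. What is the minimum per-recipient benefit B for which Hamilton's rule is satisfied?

0.171

r to a grandoffspring = 1/4 (two parent–offspring links: r = (1/2)^2 = 1/4).
Hamilton's rule with n recipients of equal r: n·r·B > C, so B > C/(n·r) = 0.171/(4·0.25) = 0.171.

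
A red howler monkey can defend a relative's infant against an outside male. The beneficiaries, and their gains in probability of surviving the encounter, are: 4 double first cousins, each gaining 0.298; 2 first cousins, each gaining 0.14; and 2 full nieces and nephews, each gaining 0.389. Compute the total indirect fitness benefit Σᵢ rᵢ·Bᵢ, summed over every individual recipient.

r to a double first cousin = 0.25 (double first cousins share both grandparent pairs — four paths of length 4: r = 4·(1/2)^4 = 1/4).
r to a first cousin = 1/8 (first cousins share one grandparent pair — two paths of length 4: r = 2·(1/2)^4 = 1/8).
r to a full niece or nephew = 0.25 (full aunt/uncle↔niece/nephew: two paths of length 3 through the shared grandparent pair: r = 2·(1/2)^3 = 1/4).
Summing one r·B term per recipient: 4·0.25·0.298 + 2·0.125·0.14 + 2·0.25·0.389 = 0.5275.

0.5275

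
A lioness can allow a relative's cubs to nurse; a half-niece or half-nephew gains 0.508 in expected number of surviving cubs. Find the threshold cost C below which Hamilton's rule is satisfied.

0.0635

r to a half-niece or half-nephew = 0.125 (half-aunt/uncle↔niece/nephew: one path of length 3: r = (1/2)^3 = 1/8).
Hamilton's rule: n·r·B > C, so the trait is favored while C < n·r·B = 1·0.125·0.508 = 0.0635.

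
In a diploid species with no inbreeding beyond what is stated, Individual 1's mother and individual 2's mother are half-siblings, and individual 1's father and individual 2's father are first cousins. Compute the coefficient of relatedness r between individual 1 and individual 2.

Independent pedigree routes through distinct common ancestors add.
Individual 1 and individual 2 are related in two ways: half first cousins through their mothers (r = 1/16) and second cousins through their fathers (r = 1/32).
r = 1/16 + 1/32 = 3/32 = 0.09375.

0.09375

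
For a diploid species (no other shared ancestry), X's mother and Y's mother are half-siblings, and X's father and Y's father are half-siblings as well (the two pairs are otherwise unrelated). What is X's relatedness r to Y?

With two independent routes of shared ancestry, r is the sum of the two contributions.
X and Y are related in two ways: half first cousins through their mothers (r = 1/16) and half first cousins through their fathers (r = 1/16).
r = 1/16 + 1/16 = 0.125.

0.125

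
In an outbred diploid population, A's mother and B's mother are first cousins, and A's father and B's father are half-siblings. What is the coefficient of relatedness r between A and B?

0.09375

With two independent routes of shared ancestry, r is the sum of the two contributions.
A and B are related in two ways: second cousins through their mothers (r = 1/32) and half first cousins through their fathers (r = 1/16).
r = 1/32 + 1/16 = 0.09375.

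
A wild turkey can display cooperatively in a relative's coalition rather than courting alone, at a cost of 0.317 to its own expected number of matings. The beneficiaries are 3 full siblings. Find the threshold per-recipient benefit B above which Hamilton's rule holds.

r to a full sibling = 0.5 (full sibs share both parents — two paths of length 2: r = 2·(1/2)^2 = 1/2).
Hamilton's rule with n recipients of equal r: n·r·B > C, so B > C/(n·r) = 0.317/(3·0.5) = 0.2113.

0.2113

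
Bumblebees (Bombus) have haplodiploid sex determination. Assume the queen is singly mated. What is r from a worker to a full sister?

Haplodiploid full sisters inherit their father's entire haploid genome identically (contributing 1/2) and on average half of their mother's contribution (1/2 · 1/2 = 1/4); r = 1/2 + 1/4 = 3/4.

0.75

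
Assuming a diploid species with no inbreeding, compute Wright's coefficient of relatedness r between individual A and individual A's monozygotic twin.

Each parent–offspring link contributes a factor of 1/2, and independent paths through distinct common ancestors add.
Monozygotic twins share every allele identical by descent: r = 1.

1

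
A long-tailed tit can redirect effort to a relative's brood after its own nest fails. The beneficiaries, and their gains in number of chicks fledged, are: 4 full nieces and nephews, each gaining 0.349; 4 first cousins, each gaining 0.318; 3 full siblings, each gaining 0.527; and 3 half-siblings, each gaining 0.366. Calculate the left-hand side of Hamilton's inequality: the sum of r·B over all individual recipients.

1.573

r to a full niece or nephew = 1/4 (full aunt/uncle↔niece/nephew: two paths of length 3 through the shared grandparent pair: r = 2·(1/2)^3 = 1/4).
r to a first cousin = 0.125 (first cousins share one grandparent pair — two paths of length 4: r = 2·(1/2)^4 = 1/8).
r to a full sibling = 1/2 (full sibs share both parents — two paths of length 2: r = 2·(1/2)^2 = 1/2).
r to a half-sibling = 1/4 (half-sibs share one parent — one path of length 2: r = (1/2)^2 = 1/4).
Summing one r·B term per recipient: 4·0.25·0.349 + 4·0.125·0.318 + 3·0.5·0.527 + 3·0.25·0.366 = 1.573.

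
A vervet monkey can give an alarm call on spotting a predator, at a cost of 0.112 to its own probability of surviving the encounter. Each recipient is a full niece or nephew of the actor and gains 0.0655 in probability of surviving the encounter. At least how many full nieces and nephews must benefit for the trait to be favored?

7

r to a full niece or nephew = 1/4 (full aunt/uncle↔niece/nephew: two paths of length 3 through the shared grandparent pair: r = 2·(1/2)^3 = 1/4).
Hamilton's rule: n·r·B > C  ⇒  n > C/(r·B) = 0.112/(0.25·0.0655) = 6.84.
The smallest integer exceeding 6.84 is 7.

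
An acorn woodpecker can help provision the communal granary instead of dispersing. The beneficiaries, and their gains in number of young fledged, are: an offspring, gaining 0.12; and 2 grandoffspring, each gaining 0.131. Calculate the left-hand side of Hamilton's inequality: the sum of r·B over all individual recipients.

r to an offspring = 1/2 (one parent–offspring link: r = (1/2)^1 = 1/2).
r to a grandoffspring = 0.25 (two parent–offspring links: r = (1/2)^2 = 1/4).
Summing one r·B term per recipient: 1·0.5·0.12 + 2·0.25·0.131 = 0.1255.

0.1255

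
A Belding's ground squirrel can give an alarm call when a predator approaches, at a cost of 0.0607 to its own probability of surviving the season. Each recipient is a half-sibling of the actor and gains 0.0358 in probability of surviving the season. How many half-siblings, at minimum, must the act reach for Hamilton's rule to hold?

r to a half-sibling = 0.25 (half-sibs share one parent — one path of length 2: r = (1/2)^2 = 1/4).
Hamilton's rule: n·r·B > C  ⇒  n > C/(r·B) = 0.0607/(0.25·0.0358) = 6.782.
The smallest integer exceeding 6.782 is 7.

7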